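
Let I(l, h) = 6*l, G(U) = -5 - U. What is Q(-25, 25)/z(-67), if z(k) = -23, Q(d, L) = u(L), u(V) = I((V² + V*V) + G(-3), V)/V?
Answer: -7488/575 ≈ -13.023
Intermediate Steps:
u(V) = (-12 + 12*V²)/V (u(V) = (6*((V² + V*V) + (-5 - 1*(-3))))/V = (6*((V² + V²) + (-5 + 3)))/V = (6*(2*V² - 2))/V = (6*(-2 + 2*V²))/V = (-12 + 12*V²)/V)
Q(d, L) = -12/L + 12*L
Q(-25, 25)/z(-67) = (-12/25 + 12*25)/(-23) = (-12*1/25 + 300)*(-1/23) = (-12/25 + 300)*(-1/23) = (7488/25)*(-1/23) = -7488/575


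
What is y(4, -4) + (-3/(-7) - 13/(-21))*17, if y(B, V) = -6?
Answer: 248/21 ≈ 11.810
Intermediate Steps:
y(4, -4) + (-3/(-7) - 13/(-21))*17 = -6 + (-3/(-7) - 13/(-21))*17 = -6 + (-3*(-⅐) - 13*(-1/21))*17 = -6 + (3/7 + 13/21)*17 = -6 + (22/21)*17 = -6 + 374/21 = 248/21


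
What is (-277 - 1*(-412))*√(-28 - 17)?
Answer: 405*I*√5 ≈ 905.61*I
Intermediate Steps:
(-277 - 1*(-412))*√(-28 - 17) = (-277 + 412)*√(-45) = 135*(3*I*√5) = 405*I*√5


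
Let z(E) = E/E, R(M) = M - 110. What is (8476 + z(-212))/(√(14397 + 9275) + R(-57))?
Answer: -1415659/4217 - 16954*√5918/4217 ≈ -644.99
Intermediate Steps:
R(M) = -110 + M
z(E) = 1
(8476 + z(-212))/(√(14397 + 9275) + R(-57)) = (8476 + 1)/(√(14397 + 9275) + (-110 - 57)) = 8477/(√23672 - 167) = 8477/(2*√5918 - 167) = 8477/(-167 + 2*√5918)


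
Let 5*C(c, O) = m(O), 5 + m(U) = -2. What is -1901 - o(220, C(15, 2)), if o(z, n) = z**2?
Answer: -50301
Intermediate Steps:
m(U) = -7 (m(U) = -5 - 2 = -7)
C(c, O) = -7/5 (C(c, O) = (1/5)*(-7) = -7/5)
-1901 - o(220, C(15, 2)) = -1901 - 1*220**2 = -1901 - 1*48400 = -1901 - 48400 = -50301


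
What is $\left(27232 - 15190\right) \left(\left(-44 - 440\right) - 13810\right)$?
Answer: $-172128348$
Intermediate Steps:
$\left(27232 - 15190\right) \left(\left(-44 - 440\right) - 13810\right) = 12042 \left(\left(-44 - 440\right) - 13810\right) = 12042 \left(-484 - 13810\right) = 12042 \left(-14294\right) = -172128348$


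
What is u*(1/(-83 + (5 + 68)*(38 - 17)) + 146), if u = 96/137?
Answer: 10161648/99325 ≈ 102.31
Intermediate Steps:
u = 96/137 (u = 96*(1/137) = 96/137 ≈ 0.70073)
u*(1/(-83 + (5 + 68)*(38 - 17)) + 146) = 96*(1/(-83 + (5 + 68)*(38 - 17)) + 146)/137 = 96*(1/(-83 + 73*21) + 146)/137 = 96*(1/(-83 + 1533) + 146)/137 = 96*(1/1450 + 146)/137 = (96/137)*(211701/1450) = 10161648/99325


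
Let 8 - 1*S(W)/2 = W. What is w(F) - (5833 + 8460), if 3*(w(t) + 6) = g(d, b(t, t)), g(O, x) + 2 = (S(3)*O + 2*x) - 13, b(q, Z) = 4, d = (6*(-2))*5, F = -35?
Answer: -43504/3 ≈ -14501.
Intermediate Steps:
S(W) = 16 - 2*W
d = -60 (d = -12*5 = -60)
g(O, x) = -15 + 2*x + 10*O (g(O, x) = -2 + (((16 - 2*3)*O + 2*x) - 13) = -2 + (((16 - 6)*O + 2*x) - 13) = -2 + ((10*O + 2*x) - 13) = -2 + ((2*x + 10*O) - 13) = -2 + (-13 + 2*x + 10*O) = -15 + 2*x + 10*O)
w(t) = -625/3 (w(t) = -6 + (-15 + 2*4 + 10*(-60))/3 = -6 + (-15 + 8 - 600)/3 = -6 + (⅓)*(-607) = -6 - 607/3 = -625/3)
w(F) - (5833 + 8460) = -625/3 - (5833 + 8460) = -625/3 - 1*14293 = -625/3 - 14293 = -43504/3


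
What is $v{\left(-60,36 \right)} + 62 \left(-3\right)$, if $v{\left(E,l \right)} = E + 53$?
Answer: $-193$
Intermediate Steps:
$v{\left(E,l \right)} = 53 + E$
$v{\left(-60,36 \right)} + 62 \left(-3\right) = \left(53 - 60\right) + 62 \left(-3\right) = -7 - 186 = -193$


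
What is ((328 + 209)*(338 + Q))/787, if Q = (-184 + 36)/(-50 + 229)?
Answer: 181062/787 ≈ 230.07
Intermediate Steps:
Q = -148/179 ≈ -0.82682
((328 + 209)*(338 + Q))/787 = ((328 + 209)*(338 - 148/179))/787 = (537*(60354/179))*(1/787) = 181062*(1/787) = 181062/787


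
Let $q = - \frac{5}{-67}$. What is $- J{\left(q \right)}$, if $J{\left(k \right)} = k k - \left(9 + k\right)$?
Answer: $\frac{40711}{4489} \approx 9.0691$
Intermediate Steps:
$q = \frac{5}{67}$ ($q = \left(-5\right) \left(- \frac{1}{67}\right) = \frac{5}{67} \approx 0.074627$)
$J{\left(k \right)} = -9 + k^{2} - k$ ($J{\left(k \right)} = k^{2} - \left(9 + k\right) = -9 + k^{2} - k$)
$- J{\left(q \right)} = - (-9 + \left(\frac{5}{67}\right)^{2} - \frac{5}{67}) = - (-9 + \frac{25}{4489} - \frac{5}{67}) = \left(-1\right) \left(- \frac{40711}{4489}\right) = \frac{40711}{4489}$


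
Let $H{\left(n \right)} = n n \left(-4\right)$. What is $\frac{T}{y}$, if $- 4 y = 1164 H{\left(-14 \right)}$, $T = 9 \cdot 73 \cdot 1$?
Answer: $\frac{219}{76048} \approx 0.0028798$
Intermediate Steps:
$H{\left(n \right)} = - 4 n^{2}$ ($H{\left(n \right)} = n^{2} \left(-4\right) = - 4 n^{2}$)
$T = 657$ ($T = 657 \cdot 1 = 657$)
$y = 228144$ ($y = - \frac{1164 \left(- 4 \left(-14\right)^{2}\right)}{4} = - \frac{1164 \left(\left(-4\right) 196\right)}{4} = - \frac{1164 \left(-784\right)}{4} = \left(- \frac{1}{4}\right) \left(-912576\right) = 228144$)
$\frac{T}{y} = \frac{657}{228144} = 657 \cdot \frac{1}{228144} = \frac{219}{76048}$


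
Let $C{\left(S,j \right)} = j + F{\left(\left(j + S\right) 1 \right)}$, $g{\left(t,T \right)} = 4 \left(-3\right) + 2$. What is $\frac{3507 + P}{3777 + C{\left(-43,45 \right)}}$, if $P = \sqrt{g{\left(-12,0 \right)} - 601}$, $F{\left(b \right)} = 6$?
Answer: $\frac{1169}{1276} + \frac{i \sqrt{611}}{3828} \approx 0.91614 + 0.0064573 i$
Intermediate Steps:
$g{\left(t,T \right)} = -10$ ($g{\left(t,T \right)} = -12 + 2 = -10$)
$C{\left(S,j \right)} = 6 + j$ ($C{\left(S,j \right)} = j + 6 = 6 + j$)
$P = i \sqrt{611}$ ($P = \sqrt{-10 - 601} = \sqrt{-611} = i \sqrt{611} \approx 24.718 i$)
$\frac{3507 + P}{3777 + C{\left(-43,45 \right)}} = \frac{3507 + i \sqrt{611}}{3777 + \left(6 + 45\right)} = \frac{3507 + i \sqrt{611}}{3777 + 51} = \frac{3507 + i \sqrt{611}}{3828} = \left(3507 + i \sqrt{611}\right) \frac{1}{3828} = \frac{1169}{1276} + \frac{i \sqrt{611}}{3828}$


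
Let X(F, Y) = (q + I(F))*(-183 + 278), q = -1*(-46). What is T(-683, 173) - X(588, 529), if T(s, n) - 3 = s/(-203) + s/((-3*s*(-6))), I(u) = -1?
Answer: -15597391/3654 ≈ -4268.6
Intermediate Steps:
q = 46
X(F, Y) = 4275 (X(F, Y) = (46 - 1)*(-183 + 278) = 45*95 = 4275)
T(s, n) = 55/18 - s/203 (T(s, n) = 3 + (s/(-203) + s/((-3*s*(-6)))) = 3 + (s*(-1/203) + s/((18*s))) = 3 + (-s/203 + s*(1/(18*s))) = 3 + (-s/203 + 1/18) = 3 + (1/18 - s/203) = 55/18 - s/203)
T(-683, 173) - X(588, 529) = (55/18 - 1/203*(-683)) - 1*4275 = (55/18 + 683/203) - 4275 = 23459/3654 - 4275 = -15597391/3654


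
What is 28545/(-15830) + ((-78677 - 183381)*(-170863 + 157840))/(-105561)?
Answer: -1200607594577/37134014 ≈ -32332.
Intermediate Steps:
28545/(-15830) + ((-78677 - 183381)*(-170863 + 157840))/(-105561) = 28545*(-1/15830) - 262058*(-13023)*(-1/105561) = -5709/3166 + 3412781334*(-1/105561) = -5709/3166 - 379197926/11729 = -1200607594577/37134014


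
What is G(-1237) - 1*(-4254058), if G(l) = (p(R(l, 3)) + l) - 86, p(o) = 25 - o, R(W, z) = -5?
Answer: 4252765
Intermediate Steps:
G(l) = -56 + l (G(l) = ((25 - 1*(-5)) + l) - 86 = ((25 + 5) + l) - 86 = (30 + l) - 86 = -56 + l)
G(-1237) - 1*(-4254058) = (-56 - 1237) - 1*(-4254058) = -1293 + 4254058 = 4252765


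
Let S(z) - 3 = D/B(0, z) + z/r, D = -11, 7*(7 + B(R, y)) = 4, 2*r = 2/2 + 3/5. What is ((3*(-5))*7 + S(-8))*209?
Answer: -1037267/45 ≈ -23050.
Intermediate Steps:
r = 4/5 (r = (2/2 + 3/5)/2 = (2*(1/2) + 3*(1/5))/2 = (1 + 3/5)/2 = (1/2)*(8/5) = 4/5 ≈ 0.80000)
B(R, y) = -45/7 (B(R, y) = -7 + (1/7)*4 = -7 + 4/7 = -45/7)
S(z) = 212/45 + 5*z/4 (S(z) = 3 + (-11/(-45/7) + z/(4/5)) = 3 + (-11*(-7/45) + z*(5/4)) = 3 + (77/45 + 5*z/4) = 212/45 + 5*z/4)
((3*(-5))*7 + S(-8))*209 = ((3*(-5))*7 + (212/45 + (5/4)*(-8)))*209 = (-15*7 + (212/45 - 10))*209 = (-105 - 238/45)*209 = -4963/45*209 = -1037267/45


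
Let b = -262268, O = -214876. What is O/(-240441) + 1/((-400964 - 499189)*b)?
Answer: 16909403740517315/18921210115389588 ≈ 0.89367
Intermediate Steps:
O/(-240441) + 1/((-400964 - 499189)*b) = -214876/(-240441) + 1/(-400964 - 499189*(-262268)) = -214876*(-1/240441) - 1/262268/(-900153) = 214876/240441 - 1/900153*(-1/262268) = 214876/240441 + 1/236081327004 = 16909403740517315/18921210115389588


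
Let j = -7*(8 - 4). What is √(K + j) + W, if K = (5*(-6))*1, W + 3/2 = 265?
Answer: 527/2 + I*√58 ≈ 263.5 + 7.6158*I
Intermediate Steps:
W = 527/2 (W = -3/2 + 265 = 527/2 ≈ 263.50)
K = -30 (K = -30*1 = -30)
j = -28 (j = -7*4 = -28)
√(K + j) + W = √(-30 - 28) + 527/2 = √(-58) + 527/2 = I*√58 + 527/2 = 527/2 + I*√58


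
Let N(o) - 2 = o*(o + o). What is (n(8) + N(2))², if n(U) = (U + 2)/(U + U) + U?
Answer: 22201/64 ≈ 346.89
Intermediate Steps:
N(o) = 2 + 2*o² (N(o) = 2 + o*(o + o) = 2 + o*(2*o) = 2 + 2*o²)
n(U) = U + (2 + U)/(2*U) (n(U) = (2 + U)/((2*U)) + U = (2 + U)*(1/(2*U)) + U = (2 + U)/(2*U) + U = U + (2 + U)/(2*U))
(n(8) + N(2))² = ((½ + 8 + 1/8) + (2 + 2*2²))² = ((½ + 8 + ⅛) + (2 + 2*4))² = (69/8 + (2 + 8))² = (69/8 + 10)² = (149/8)² = 22201/64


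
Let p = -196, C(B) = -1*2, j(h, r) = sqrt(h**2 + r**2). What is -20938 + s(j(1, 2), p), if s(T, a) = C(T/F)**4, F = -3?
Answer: -20922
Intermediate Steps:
C(B) = -2
s(T, a) = 16 (s(T, a) = (-2)**4 = 16)
-20938 + s(j(1, 2), p) = -20938 + 16 = -20922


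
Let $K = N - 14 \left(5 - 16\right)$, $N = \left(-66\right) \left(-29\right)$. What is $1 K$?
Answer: $2068$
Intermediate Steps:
$N = 1914$
$K = 2068$ ($K = 1914 - 14 \left(5 - 16\right) = 1914 - -154 = 1914 + 154 = 2068$)
$1 K = 1 \cdot 2068 = 2068$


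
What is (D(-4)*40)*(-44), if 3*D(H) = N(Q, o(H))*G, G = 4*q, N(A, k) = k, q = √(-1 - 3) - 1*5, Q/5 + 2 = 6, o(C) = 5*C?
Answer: -704000/3 + 281600*I/3 ≈ -2.3467e+5 + 93867.0*I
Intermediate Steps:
Q = 20 (Q = -10 + 5*6 = -10 + 30 = 20)
q = -5 + 2*I (q = √(-4) - 5 = 2*I - 5 = -5 + 2*I ≈ -5.0 + 2.0*I)
G = -20 + 8*I (G = 4*(-5 + 2*I) = -20 + 8*I ≈ -20.0 + 8.0*I)
D(H) = 5*H*(-20 + 8*I)/3 (D(H) = ((5*H)*(-20 + 8*I))/3 = (5*H*(-20 + 8*I))/3 = 5*H*(-20 + 8*I)/3)
(D(-4)*40)*(-44) = (((⅓)*(-4)*(-100 + 40*I))*40)*(-44) = ((400/3 - 160*I/3)*40)*(-44) = (16000/3 - 6400*I/3)*(-44) = -704000/3 + 281600*I/3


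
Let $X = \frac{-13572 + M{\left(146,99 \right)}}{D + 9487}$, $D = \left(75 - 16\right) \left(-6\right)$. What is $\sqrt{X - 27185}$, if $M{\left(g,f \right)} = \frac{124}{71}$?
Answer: $\frac{i \sqrt{11431328011758249}}{648443} \approx 164.88 i$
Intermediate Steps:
$M{\left(g,f \right)} = \frac{124}{71}$ ($M{\left(g,f \right)} = 124 \cdot \frac{1}{71} = \frac{124}{71}$)
$D = -354$ ($D = 59 \left(-6\right) = -354$)
$X = - \frac{963488}{648443}$ ($X = \frac{-13572 + \frac{124}{71}}{-354 + 9487} = - \frac{963488}{71 \cdot 9133} = \left(- \frac{963488}{71}\right) \frac{1}{9133} = - \frac{963488}{648443} \approx -1.4858$)
$\sqrt{X - 27185} = \sqrt{- \frac{963488}{648443} - 27185} = \sqrt{- \frac{17628886443}{648443}} = \frac{i \sqrt{11431328011758249}}{648443}$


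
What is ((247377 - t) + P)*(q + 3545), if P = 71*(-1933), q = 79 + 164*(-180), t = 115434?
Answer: 137248800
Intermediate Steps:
q = -29441 (q = 79 - 29520 = -29441)
P = -137243
((247377 - t) + P)*(q + 3545) = ((247377 - 1*115434) - 137243)*(-29441 + 3545) = ((247377 - 115434) - 137243)*(-25896) = (131943 - 137243)*(-25896) = -5300*(-25896) = 137248800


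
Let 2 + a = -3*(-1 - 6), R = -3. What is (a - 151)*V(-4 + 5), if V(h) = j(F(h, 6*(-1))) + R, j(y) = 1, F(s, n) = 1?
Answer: 264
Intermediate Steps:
a = 19 (a = -2 - 3*(-1 - 6) = -2 - 3*(-7) = -2 + 21 = 19)
V(h) = -2 (V(h) = 1 - 3 = -2)
(a - 151)*V(-4 + 5) = (19 - 151)*(-2) = -132*(-2) = 264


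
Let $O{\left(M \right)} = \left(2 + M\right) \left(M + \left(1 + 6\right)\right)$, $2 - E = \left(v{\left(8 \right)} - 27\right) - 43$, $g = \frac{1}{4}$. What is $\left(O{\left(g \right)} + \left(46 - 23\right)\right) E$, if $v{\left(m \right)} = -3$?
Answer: $\frac{47175}{16} \approx 2948.4$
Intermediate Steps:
$g = \frac{1}{4} \approx 0.25$
$E = 75$ ($E = 2 - \left(\left(-3 - 27\right) - 43\right) = 2 - \left(-30 - 43\right) = 2 - -73 = 2 + 73 = 75$)
$O{\left(M \right)} = \left(2 + M\right) \left(7 + M\right)$ ($O{\left(M \right)} = \left(2 + M\right) \left(M + 7\right) = \left(2 + M\right) \left(7 + M\right)$)
$\left(O{\left(g \right)} + \left(46 - 23\right)\right) E = \left(\left(14 + \left(\frac{1}{4}\right)^{2} + 9 \cdot \frac{1}{4}\right) + \left(46 - 23\right)\right) 75 = \left(\left(14 + \frac{1}{16} + \frac{9}{4}\right) + \left(46 - 23\right)\right) 75 = \left(\frac{261}{16} + 23\right) 75 = \frac{629}{16} \cdot 75 = \frac{47175}{16}$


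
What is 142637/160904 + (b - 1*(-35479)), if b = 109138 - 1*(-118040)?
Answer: 42262704565/160904 ≈ 2.6266e+5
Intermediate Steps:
b = 227178 (b = 109138 + 118040 = 227178)
142637/160904 + (b - 1*(-35479)) = 142637/160904 + (227178 - 1*(-35479)) = 142637*(1/160904) + (227178 + 35479) = 142637/160904 + 262657 = 42262704565/160904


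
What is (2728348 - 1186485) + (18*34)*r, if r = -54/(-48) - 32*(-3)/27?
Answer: 3089455/2 ≈ 1.5447e+6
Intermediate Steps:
r = 337/72 (r = -54*(-1/48) + 96*(1/27) = 9/8 + 32/9 = 337/72 ≈ 4.6806)
(2728348 - 1186485) + (18*34)*r = (2728348 - 1186485) + (18*34)*(337/72) = 1541863 + 612*(337/72) = 1541863 + 5729/2 = 3089455/2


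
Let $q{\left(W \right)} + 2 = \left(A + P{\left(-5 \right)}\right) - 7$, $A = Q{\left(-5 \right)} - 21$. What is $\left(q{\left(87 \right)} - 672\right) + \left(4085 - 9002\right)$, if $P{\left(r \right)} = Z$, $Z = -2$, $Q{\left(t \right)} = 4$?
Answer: $-5617$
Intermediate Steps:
$P{\left(r \right)} = -2$
$A = -17$ ($A = 4 - 21 = -17$)
$q{\left(W \right)} = -28$ ($q{\left(W \right)} = -2 - 26 = -28$)
$\left(q{\left(87 \right)} - 672\right) + \left(4085 - 9002\right) = \left(-28 - 672\right) + \left(4085 - 9002\right) = -700 - 4917 = -5617$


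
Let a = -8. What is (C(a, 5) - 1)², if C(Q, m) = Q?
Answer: 81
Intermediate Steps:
(C(a, 5) - 1)² = (-8 - 1)² = (-9)² = 81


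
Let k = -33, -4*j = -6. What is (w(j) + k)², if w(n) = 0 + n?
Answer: 3969/4 ≈ 992.25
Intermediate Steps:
j = 3/2 (j = -¼*(-6) = 3/2 ≈ 1.5000)
w(n) = n
(w(j) + k)² = (3/2 - 33)² = (-63/2)² = 3969/4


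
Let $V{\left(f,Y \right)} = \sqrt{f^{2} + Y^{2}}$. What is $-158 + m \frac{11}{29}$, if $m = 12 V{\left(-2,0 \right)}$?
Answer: $- \frac{4318}{29} \approx -148.9$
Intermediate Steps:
$V{\left(f,Y \right)} = \sqrt{Y^{2} + f^{2}}$
$m = 24$ ($m = 12 \sqrt{0^{2} + \left(-2\right)^{2}} = 12 \sqrt{0 + 4} = 12 \sqrt{4} = 12 \cdot 2 = 24$)
$-158 + m \frac{11}{29} = -158 + 24 \cdot \frac{11}{29} = -158 + \frac{264}{29} = - \frac{4318}{29}$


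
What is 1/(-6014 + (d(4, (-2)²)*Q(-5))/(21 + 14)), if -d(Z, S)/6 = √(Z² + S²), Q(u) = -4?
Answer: -3683575/22153010834 - 840*√2/11076505417 ≈ -0.00016639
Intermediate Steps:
d(Z, S) = -6*√(S² + Z²) (d(Z, S) = -6*√(Z² + S²) = -6*√(S² + Z²))
1/(-6014 + (d(4, (-2)²)*Q(-5))/(21 + 14)) = 1/(-6014 + (-6*√(((-2)²)² + 4²)*(-4))/(21 + 14)) = 1/(-6014 + (-6*√(4² + 16)*(-4))/35) = 1/(-6014 + (-6*√(16 + 16)*(-4))*(1/35)) = 1/(-6014 + (-24*√2*(-4))*(1/35)) = 1/(-6014 + (96*√2)*(1/35)) = 1/(-6014 + 96*√2/35)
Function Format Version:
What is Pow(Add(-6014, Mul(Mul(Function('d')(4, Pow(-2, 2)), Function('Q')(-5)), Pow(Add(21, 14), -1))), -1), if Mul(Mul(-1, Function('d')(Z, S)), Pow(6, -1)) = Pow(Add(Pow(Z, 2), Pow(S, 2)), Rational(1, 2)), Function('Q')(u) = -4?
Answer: Add(Rational(-3683575, 22153010834), Mul(Rational(-840, 11076505417), Pow(2, Rational(1, 2)))) ≈ -0.00016639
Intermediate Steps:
Function('d')(Z, S) = Mul(-6, Pow(Add(Pow(S, 2), Pow(Z, 2)), Rational(1, 2))) (Function('d')(Z, S) = Mul(-6, Pow(Add(Pow(Z, 2), Pow(S, 2)), Rational(1, 2))) = Mul(-6, Pow(Add(Pow(S, 2), Pow(Z, 2)), Rational(1, 2))))
Pow(Add(-6014, Mul(Mul(Function('d')(4, Pow(-2, 2)), Function('Q')(-5)), Pow(Add(21, 14), -1))), -1) = Pow(Add(-6014, Mul(Mul(Mul(-6, Pow(Add(Pow(Pow(-2, 2), 2), Pow(4, 2)), Rational(1, 2))), -4), Pow(Add(21, 14), -1))), -1) = Pow(Add(-6014, Mul(Mul(Mul(-6, Pow(Add(Pow(4, 2), 16), Rational(1, 2))), -4), Pow(35, -1))), -1) = Pow(Add(-6014, Mul(Mul(Mul(-6, Pow(Add(16, 16), Rational(1, 2))), -4), Rational(1, 35))), -1) = Pow(Add(-6014, Mul(Mul(Mul(-6, Pow(32, Rational(1, 2))), -4), Rational(1, 35))), -1) = Pow(Add(-6014, Mul(Mul(Mul(-6, Mul(4, Pow(2, Rational(1, 2)))), -4), Rational(1, 35))), -1) = Pow(Add(-6014, Mul(Mul(Mul(-24, Pow(2, Rational(1, 2))), -4), Rational(1, 35))), -1) = Pow(Add(-6014, Mul(Mul(96, Pow(2, Rational(1, 2))), Rational(1, 35))), -1) = Pow(Add(-6014, Mul(Rational(96, 35), Pow(2, Rational(1, 2)))), -1)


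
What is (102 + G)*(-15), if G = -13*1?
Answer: -1335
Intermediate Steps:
G = -13
(102 + G)*(-15) = (102 - 13)*(-15) = 89*(-15) = -1335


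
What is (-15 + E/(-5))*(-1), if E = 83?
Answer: 158/5 ≈ 31.600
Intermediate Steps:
(-15 + E/(-5))*(-1) = (-15 + 83/(-5))*(-1) = (-15 + 83*(-⅕))*(-1) = (-15 - 83/5)*(-1) = -158/5*(-1) = 158/5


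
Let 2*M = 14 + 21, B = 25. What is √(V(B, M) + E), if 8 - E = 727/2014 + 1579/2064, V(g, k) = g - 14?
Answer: √4825921781085/519612 ≈ 4.2278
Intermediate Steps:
M = 35/2 (M = (14 + 21)/2 = (½)*35 = 35/2 ≈ 17.500)
V(g, k) = -14 + g
E = 14287267/2078448 (E = 8 - (727/2014 + 1579/2064) = 8 - 1*2340317/2078448 = 8 - 2340317/2078448 = 14287267/2078448 ≈ 6.8740)
√(V(B, M) + E) = √((-14 + 25) + 14287267/2078448) = √(11 + 14287267/2078448) = √(37150195/2078448) = √4825921781085/519612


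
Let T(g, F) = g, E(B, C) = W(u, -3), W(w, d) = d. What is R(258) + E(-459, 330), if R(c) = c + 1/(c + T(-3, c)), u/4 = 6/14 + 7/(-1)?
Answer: 65026/255 ≈ 255.00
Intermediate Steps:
u = -184/7 (u = 4*(6/14 + 7/(-1)) = 4*(6*(1/14) + 7*(-1)) = 4*(3/7 - 7) = 4*(-46/7) = -184/7 ≈ -26.286)
E(B, C) = -3
R(c) = c + 1/(-3 + c) (R(c) = c + 1/(c - 3) = c + 1/(-3 + c))
R(258) + E(-459, 330) = (1 + 258² - 3*258)/(-3 + 258) - 3 = (1 + 66564 - 774)/255 - 3 = (1/255)*65791 - 3 = 65791/255 - 3 = 65026/255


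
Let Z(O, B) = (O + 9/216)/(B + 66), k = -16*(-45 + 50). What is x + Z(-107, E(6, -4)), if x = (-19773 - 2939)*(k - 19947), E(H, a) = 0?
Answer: 720487504249/1584 ≈ 4.5485e+8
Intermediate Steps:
k = -80 (k = -16*5 = -80)
x = 454853224 (x = (-19773 - 2939)*(-80 - 19947) = -22712*(-20027) = 454853224)
Z(O, B) = (1/24 + O)/(66 + B) (Z(O, B) = (O + 9*(1/216))/(66 + B) = (O + 1/24)/(66 + B) = (1/24 + O)/(66 + B))
x + Z(-107, E(6, -4)) = 454853224 + (1/24 - 107)/(66 + 0) = 454853224 - 2567/24/66 = 454853224 + (1/66)*(-2567/24) = 454853224 - 2567/1584 = 720487504249/1584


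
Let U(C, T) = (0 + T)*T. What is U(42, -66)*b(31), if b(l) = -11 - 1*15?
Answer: -113256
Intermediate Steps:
U(C, T) = T² (U(C, T) = T*T = T²)
b(l) = -26 (b(l) = -11 - 15 = -26)
U(42, -66)*b(31) = (-66)²*(-26) = 4356*(-26) = -113256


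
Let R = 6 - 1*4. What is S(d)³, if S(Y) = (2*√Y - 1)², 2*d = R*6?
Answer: 22825 - 7884*√6 ≈ 3513.2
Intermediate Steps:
R = 2 (R = 6 - 4 = 2)
d = 6 (d = (2*6)/2 = (½)*12 = 6)
S(Y) = (-1 + 2*√Y)²
S(d)³ = ((-1 + 2*√6)²)³ = (-1 + 2*√6)⁶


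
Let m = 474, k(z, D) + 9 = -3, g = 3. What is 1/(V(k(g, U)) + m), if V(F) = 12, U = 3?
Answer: 1/486 ≈ 0.0020576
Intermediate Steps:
k(z, D) = -12 (k(z, D) = -9 - 3 = -12)
1/(V(k(g, U)) + m) = 1/(12 + 474) = 1/486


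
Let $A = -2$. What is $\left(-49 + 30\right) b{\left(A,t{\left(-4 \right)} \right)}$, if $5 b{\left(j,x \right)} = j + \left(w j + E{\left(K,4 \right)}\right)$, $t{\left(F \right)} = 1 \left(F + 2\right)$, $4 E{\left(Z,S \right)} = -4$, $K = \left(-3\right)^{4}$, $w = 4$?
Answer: $\frac{209}{5} \approx 41.8$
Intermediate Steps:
$K = 81$
$E{\left(Z,S \right)} = -1$ ($E{\left(Z,S \right)} = \frac{1}{4} \left(-4\right) = -1$)
$t{\left(F \right)} = 2 + F$ ($t{\left(F \right)} = 1 \left(2 + F\right) = 2 + F$)
$b{\left(j,x \right)} = - \frac{1}{5} + j$ ($b{\left(j,x \right)} = \frac{j + \left(4 j - 1\right)}{5} = \frac{j + \left(-1 + 4 j\right)}{5} = \frac{-1 + 5 j}{5} = - \frac{1}{5} + j$)
$\left(-49 + 30\right) b{\left(A,t{\left(-4 \right)} \right)} = \left(-49 + 30\right) \left(- \frac{1}{5} - 2\right) = \left(-19\right) \left(- \frac{11}{5}\right) = \frac{209}{5}$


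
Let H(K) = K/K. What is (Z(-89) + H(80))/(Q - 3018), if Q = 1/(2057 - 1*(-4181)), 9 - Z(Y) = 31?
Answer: 18714/2689469 ≈ 0.0069583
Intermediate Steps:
Z(Y) = -22 (Z(Y) = 9 - 1*31 = 9 - 31 = -22)
Q = 1/6238 (Q = 1/(2057 + 4181) = 1/6238 ≈ 0.00016031)
H(K) = 1
(Z(-89) + H(80))/(Q - 3018) = (-22 + 1)/(1/6238 - 3018) = -21/(-18826283/6238) = -21*(-6238/18826283) = 18714/2689469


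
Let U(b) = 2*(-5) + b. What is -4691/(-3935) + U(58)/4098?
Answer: 3235433/2687605 ≈ 1.2038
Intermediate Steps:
U(b) = -10 + b
-4691/(-3935) + U(58)/4098 = -4691/(-3935) + (-10 + 58)/4098 = -4691*(-1/3935) + 48*(1/4098) = 4691/3935 + 8/683 = 3235433/2687605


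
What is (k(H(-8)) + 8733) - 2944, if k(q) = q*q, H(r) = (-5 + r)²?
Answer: 34350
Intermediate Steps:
k(q) = q²
(k(H(-8)) + 8733) - 2944 = (((-5 - 8)²)² + 8733) - 2944 = (((-13)²)² + 8733) - 2944 = (169² + 8733) - 2944 = (28561 + 8733) - 2944 = 37294 - 2944 = 34350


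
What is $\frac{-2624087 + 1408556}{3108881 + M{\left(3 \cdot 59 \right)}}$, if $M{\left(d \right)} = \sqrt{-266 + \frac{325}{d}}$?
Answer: $- \frac{668872597853547}{1710729969819254} + \frac{1215531 i \sqrt{8275989}}{1710729969819254} \approx -0.39099 + 2.0441 \cdot 10^{-6} i$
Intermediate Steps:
$\frac{-2624087 + 1408556}{3108881 + M{\left(3 \cdot 59 \right)}} = \frac{-2624087 + 1408556}{3108881 + \sqrt{-266 + \frac{325}{3 \cdot 59}}} = - \frac{1215531}{3108881 + \sqrt{-266 + \frac{325}{177}}} = - \frac{1215531}{3108881 + \sqrt{- \frac{46757}{177}}} = - \frac{1215531}{3108881 + \frac{i \sqrt{8275989}}{177}}$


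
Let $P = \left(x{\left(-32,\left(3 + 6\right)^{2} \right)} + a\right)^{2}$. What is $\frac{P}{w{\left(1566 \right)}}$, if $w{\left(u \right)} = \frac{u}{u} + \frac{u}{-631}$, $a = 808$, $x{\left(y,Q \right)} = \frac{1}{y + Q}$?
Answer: $- \frac{58185833207}{132055} \approx -4.4062 \cdot 10^{5}$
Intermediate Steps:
$x{\left(y,Q \right)} = \frac{1}{Q + y}$
$w{\left(u \right)} = 1 - \frac{u}{631}$ ($w{\left(u \right)} = 1 + u \left(- \frac{1}{631}\right) = 1 - \frac{u}{631}$)
$P = \frac{1567605649}{2401}$ ($P = \left(\frac{1}{\left(3 + 6\right)^{2} - 32} + 808\right)^{2} = \left(\frac{1}{9^{2} - 32} + 808\right)^{2} = \left(\frac{1}{81 - 32} + 808\right)^{2} = \left(\frac{1}{49} + 808\right)^{2} = \left(\frac{39593}{49}\right)^{2} = \frac{1567605649}{2401} \approx 6.529 \cdot 10^{5}$)
$\frac{P}{w{\left(1566 \right)}} = \frac{1567605649}{2401 \left(1 - \frac{1566}{631}\right)} = \frac{1567605649}{2401 \left(- \frac{935}{631}\right)} = \frac{1567605649}{2401} \left(- \frac{631}{935}\right) = - \frac{58185833207}{132055}$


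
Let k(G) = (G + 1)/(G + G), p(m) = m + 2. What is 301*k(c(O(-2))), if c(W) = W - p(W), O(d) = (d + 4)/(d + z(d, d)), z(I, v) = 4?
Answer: 301/4 ≈ 75.250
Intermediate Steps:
p(m) = 2 + m
O(d) = 1 (O(d) = (d + 4)/(d + 4) = (4 + d)/(4 + d) = 1)
c(W) = -2 (c(W) = W - (2 + W) = W + (-2 - W) = -2)
k(G) = (1 + G)/(2*G) (k(G) = (1 + G)/((2*G)) = (1 + G)*(1/(2*G)) = (1 + G)/(2*G))
301*k(c(O(-2))) = 301*((1/2)*(1 - 2)/(-2)) = 301*((1/2)*(-1/2)*(-1)) = 301*(1/4) = 301/4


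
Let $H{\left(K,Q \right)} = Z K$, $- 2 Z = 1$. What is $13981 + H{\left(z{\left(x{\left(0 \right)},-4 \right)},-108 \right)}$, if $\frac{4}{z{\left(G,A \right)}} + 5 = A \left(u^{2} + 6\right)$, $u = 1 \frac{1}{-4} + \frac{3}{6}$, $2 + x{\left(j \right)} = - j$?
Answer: $\frac{1635785}{117} \approx 13981.0$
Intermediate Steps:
$Z = - \frac{1}{2}$ ($Z = \left(- \frac{1}{2}\right) 1 = - \frac{1}{2} \approx -0.5$)
$x{\left(j \right)} = -2 - j$
$u = \frac{1}{4}$ ($u = 1 \left(- \frac{1}{4}\right) + 3 \cdot \frac{1}{6} = - \frac{1}{4} + \frac{1}{2} = \frac{1}{4} \approx 0.25$)
$z{\left(G,A \right)} = \frac{4}{-5 + \frac{97 A}{16}}$ ($z{\left(G,A \right)} = \frac{4}{-5 + A \left(\left(\frac{1}{4}\right)^{2} + 6\right)} = \frac{4}{-5 + A \left(\frac{1}{16} + 6\right)} = \frac{4}{-5 + A \frac{97}{16}} = \frac{4}{-5 + \frac{97 A}{16}}$)
$H{\left(K,Q \right)} = - \frac{K}{2}$
$13981 + H{\left(z{\left(x{\left(0 \right)},-4 \right)},-108 \right)} = 13981 - \frac{64 \frac{1}{-80 + 97 \left(-4\right)}}{2} = 13981 - \frac{64 \frac{1}{-80 - 388}}{2} = 13981 - \frac{64 \frac{1}{-468}}{2} = 13981 - \frac{64 \left(- \frac{1}{468}\right)}{2} = 13981 - - \frac{8}{117} = 13981 + \frac{8}{117} = \frac{1635785}{117}$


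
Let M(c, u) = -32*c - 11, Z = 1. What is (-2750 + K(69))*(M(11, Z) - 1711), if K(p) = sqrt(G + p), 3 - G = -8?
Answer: 5703500 - 8296*sqrt(5) ≈ 5.6850e+6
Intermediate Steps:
M(c, u) = -11 - 32*c
G = 11 (G = 3 - 1*(-8) = 3 + 8 = 11)
K(p) = sqrt(11 + p)
(-2750 + K(69))*(M(11, Z) - 1711) = (-2750 + sqrt(11 + 69))*((-11 - 32*11) - 1711) = (-2750 + sqrt(80))*((-11 - 352) - 1711) = (-2750 + 4*sqrt(5))*(-363 - 1711) = (-2750 + 4*sqrt(5))*(-2074) = 5703500 - 8296*sqrt(5)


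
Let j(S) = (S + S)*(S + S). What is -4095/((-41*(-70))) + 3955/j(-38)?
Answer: -175741/236816 ≈ -0.74210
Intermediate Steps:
j(S) = 4*S² (j(S) = (2*S)*(2*S) = 4*S²)
-4095/((-41*(-70))) + 3955/j(-38) = -4095/((-41*(-70))) + 3955/((4*(-38)²)) = -4095/2870 + 3955/((4*1444)) = -4095*1/2870 + 3955/5776 = -117/82 + 3955*(1/5776) = -117/82 + 3955/5776 = -175741/236816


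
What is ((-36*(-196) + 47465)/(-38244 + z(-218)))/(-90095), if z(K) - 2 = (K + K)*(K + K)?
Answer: -54521/13681286130 ≈ -3.9851e-6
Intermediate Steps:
z(K) = 2 + 4*K**2 (z(K) = 2 + (K + K)*(K + K) = 2 + (2*K)*(2*K) = 2 + 4*K**2)
((-36*(-196) + 47465)/(-38244 + z(-218)))/(-90095) = ((-36*(-196) + 47465)/(-38244 + (2 + 4*(-218)**2)))/(-90095) = ((7056 + 47465)/(-38244 + (2 + 4*47524)))*(-1/90095) = (54521/(-38244 + (2 + 190096)))*(-1/90095) = (54521/(-38244 + 190098))*(-1/90095) = (54521/151854)*(-1/90095) = -54521/13681286130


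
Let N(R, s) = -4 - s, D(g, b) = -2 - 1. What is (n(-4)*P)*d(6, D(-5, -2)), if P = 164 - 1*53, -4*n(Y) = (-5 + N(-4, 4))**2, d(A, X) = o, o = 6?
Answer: -56277/2 ≈ -28139.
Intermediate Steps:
D(g, b) = -3
d(A, X) = 6
n(Y) = -169/4 (n(Y) = -(-5 + (-4 - 1*4))**2/4 = -(-5 + (-4 - 4))**2/4 = -(-5 - 8)**2/4 = -1/4*(-13)**2 = -1/4*169 = -169/4)
P = 111 (P = 164 - 53 = 111)
(n(-4)*P)*d(6, D(-5, -2)) = -169/4*111*6 = -18759/4*6 = -56277/2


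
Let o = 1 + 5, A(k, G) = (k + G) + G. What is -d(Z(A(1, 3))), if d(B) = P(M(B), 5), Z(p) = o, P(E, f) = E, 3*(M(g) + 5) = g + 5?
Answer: 4/3 ≈ 1.3333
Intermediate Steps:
M(g) = -10/3 + g/3 (M(g) = -5 + (g + 5)/3 = -5 + (5 + g)/3 = -5 + (5/3 + g/3) = -10/3 + g/3)
A(k, G) = k + 2*G (A(k, G) = (G + k) + G = k + 2*G)
o = 6
Z(p) = 6
d(B) = -10/3 + B/3
-d(Z(A(1, 3))) = -(-10/3 + (⅓)*6) = -(-10/3 + 2) = -1*(-4/3) = 4/3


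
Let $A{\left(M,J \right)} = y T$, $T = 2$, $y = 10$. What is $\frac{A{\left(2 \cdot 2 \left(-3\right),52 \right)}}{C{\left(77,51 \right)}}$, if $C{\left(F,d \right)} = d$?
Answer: $\frac{20}{51} \approx 0.39216$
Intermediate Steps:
$A{\left(M,J \right)} = 20$ ($A{\left(M,J \right)} = 10 \cdot 2 = 20$)
$\frac{A{\left(2 \cdot 2 \left(-3\right),52 \right)}}{C{\left(77,51 \right)}} = \frac{20}{51}$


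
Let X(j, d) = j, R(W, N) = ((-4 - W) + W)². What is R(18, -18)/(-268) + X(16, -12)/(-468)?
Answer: -736/7839 ≈ -0.093889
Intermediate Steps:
R(W, N) = 16 (R(W, N) = (-4)² = 16)
R(18, -18)/(-268) + X(16, -12)/(-468) = 16/(-268) + 16/(-468) = 16*(-1/268) + 16*(-1/468) = -4/67 - 4/117 = -736/7839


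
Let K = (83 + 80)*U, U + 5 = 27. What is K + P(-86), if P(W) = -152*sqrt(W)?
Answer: 3586 - 152*I*sqrt(86) ≈ 3586.0 - 1409.6*I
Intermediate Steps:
U = 22 (U = -5 + 27 = 22)
K = 3586 (K = (83 + 80)*22 = 163*22 = 3586)
K + P(-86) = 3586 - 152*I*sqrt(86)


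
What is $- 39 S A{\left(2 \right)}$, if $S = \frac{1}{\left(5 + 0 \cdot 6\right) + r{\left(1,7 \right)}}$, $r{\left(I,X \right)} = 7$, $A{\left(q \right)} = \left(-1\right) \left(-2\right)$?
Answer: $- \frac{13}{2} \approx -6.5$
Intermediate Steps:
$A{\left(q \right)} = 2$
$S = \frac{1}{12}$ ($S = \frac{1}{\left(5 + 0 \cdot 6\right) + 7} = \frac{1}{\left(5 + 0\right) + 7} = \frac{1}{5 + 7} = \frac{1}{12} \approx 0.083333$)
$- 39 S A{\left(2 \right)} = \left(-39\right) \frac{1}{12} \cdot 2 = \left(- \frac{13}{4}\right) 2 = - \frac{13}{2}$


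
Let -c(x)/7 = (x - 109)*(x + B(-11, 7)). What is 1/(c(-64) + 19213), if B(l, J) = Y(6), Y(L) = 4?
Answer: -1/53447 ≈ -1.8710e-5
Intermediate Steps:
B(l, J) = 4
c(x) = -7*(-109 + x)*(4 + x) (c(x) = -7*(x - 109)*(x + 4) = -7*(-109 + x)*(4 + x))
1/(c(-64) + 19213) = 1/((3052 - 7*(-64)² + 735*(-64)) + 19213) = 1/((3052 - 7*4096 - 47040) + 19213) = 1/((3052 - 28672 - 47040) + 19213) = 1/(-72660 + 19213) = 1/(-53447) = -1/53447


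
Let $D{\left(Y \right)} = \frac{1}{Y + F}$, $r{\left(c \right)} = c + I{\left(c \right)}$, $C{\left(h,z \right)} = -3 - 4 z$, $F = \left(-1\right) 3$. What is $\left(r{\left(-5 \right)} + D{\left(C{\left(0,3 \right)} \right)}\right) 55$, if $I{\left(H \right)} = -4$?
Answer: $- \frac{8965}{18} \approx -498.06$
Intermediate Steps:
$F = -3$
$r{\left(c \right)} = -4 + c$ ($r{\left(c \right)} = c - 4 = -4 + c$)
$D{\left(Y \right)} = \frac{1}{-3 + Y}$ ($D{\left(Y \right)} = \frac{1}{Y - 3} = \frac{1}{-3 + Y}$)
$\left(r{\left(-5 \right)} + D{\left(C{\left(0,3 \right)} \right)}\right) 55 = \left(\left(-4 - 5\right) + \frac{1}{-3 - 15}\right) 55 = \left(-9 + \frac{1}{-3 - 15}\right) 55 = \left(-9 + \frac{1}{-18}\right) 55 = \left(-9 - \frac{1}{18}\right) 55 = \left(- \frac{163}{18}\right) 55 = - \frac{8965}{18}$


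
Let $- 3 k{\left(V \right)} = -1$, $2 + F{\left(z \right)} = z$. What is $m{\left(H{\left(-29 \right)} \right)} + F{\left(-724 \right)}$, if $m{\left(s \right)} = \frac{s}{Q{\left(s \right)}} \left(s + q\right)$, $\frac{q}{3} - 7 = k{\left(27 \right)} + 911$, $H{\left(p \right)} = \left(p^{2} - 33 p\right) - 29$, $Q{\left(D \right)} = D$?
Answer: $3798$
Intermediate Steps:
$F{\left(z \right)} = -2 + z$
$k{\left(V \right)} = \frac{1}{3}$ ($k{\left(V \right)} = \left(- \frac{1}{3}\right) \left(-1\right) = \frac{1}{3}$)
$H{\left(p \right)} = -29 + p^{2} - 33 p$
$q = 2755$ ($q = 21 + 3 \left(\frac{1}{3} + 911\right) = 21 + 3 \cdot \frac{2734}{3} = 21 + 2734 = 2755$)
$m{\left(s \right)} = 2755 + s$ ($m{\left(s \right)} = \frac{s}{s} \left(s + 2755\right) = 1 \left(2755 + s\right) = 2755 + s$)
$m{\left(H{\left(-29 \right)} \right)} + F{\left(-724 \right)} = \left(2755 - \left(-928 - 841\right)\right) - 726 = \left(2755 + \left(-29 + 841 + 957\right)\right) - 726 = \left(2755 + 1769\right) - 726 = 4524 - 726 = 3798$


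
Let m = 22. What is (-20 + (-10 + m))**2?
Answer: 64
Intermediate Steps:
(-20 + (-10 + m))**2 = (-20 + (-10 + 22))**2 = (-20 + 12)**2 = (-8)**2 = 64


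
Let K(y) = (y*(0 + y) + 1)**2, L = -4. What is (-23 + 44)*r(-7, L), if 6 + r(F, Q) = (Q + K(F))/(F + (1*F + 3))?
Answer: -53802/11 ≈ -4891.1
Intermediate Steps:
K(y) = (1 + y**2)**2 (K(y) = (y*y + 1)**2 = (y**2 + 1)**2 = (1 + y**2)**2)
r(F, Q) = -6 + (Q + (1 + F**2)**2)/(3 + 2*F) (r(F, Q) = -6 + (Q + (1 + F**2)**2)/(F + (1*F + 3)) = -6 + (Q + (1 + F**2)**2)/(F + (F + 3)) = -6 + (Q + (1 + F**2)**2)/(F + (3 + F)) = -6 + (Q + (1 + F**2)**2)/(3 + 2*F))
(-23 + 44)*r(-7, L) = (-23 + 44)*((-18 - 4 + (1 + (-7)**2)**2 - 12*(-7))/(3 + 2*(-7))) = 21*((-18 - 4 + (1 + 49)**2 + 84)/(3 - 14)) = 21*((-18 - 4 + 50**2 + 84)/(-11)) = 21*(-(-18 - 4 + 2500 + 84)/11) = 21*(-1/11*2562) = 21*(-2562/11) = -53802/11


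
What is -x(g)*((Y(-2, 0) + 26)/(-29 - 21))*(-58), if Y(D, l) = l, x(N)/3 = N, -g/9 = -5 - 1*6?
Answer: -223938/25 ≈ -8957.5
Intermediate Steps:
g = 99 (g = -9*(-5 - 1*6) = -9*(-5 - 6) = -9*(-11) = 99)
x(N) = 3*N
-x(g)*((Y(-2, 0) + 26)/(-29 - 21))*(-58) = -(3*99)*((0 + 26)/(-29 - 21))*(-58) = -297*(26/(-50))*(-58) = -297*(26*(-1/50))*(-58) = -297*(-13/25)*(-58) = -(-3861)*(-58)/25 = -1*223938/25 = -223938/25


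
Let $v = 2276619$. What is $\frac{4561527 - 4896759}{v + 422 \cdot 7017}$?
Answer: $- \frac{37248}{581977} \approx -0.064003$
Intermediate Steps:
$\frac{4561527 - 4896759}{v + 422 \cdot 7017} = \frac{4561527 - 4896759}{2276619 + 422 \cdot 7017} = - \frac{335232}{2276619 + 2961174} = - \frac{335232}{5237793} = \left(-335232\right) \frac{1}{5237793} = - \frac{37248}{581977}$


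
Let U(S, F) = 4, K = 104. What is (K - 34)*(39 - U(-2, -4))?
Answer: 2450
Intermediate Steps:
(K - 34)*(39 - U(-2, -4)) = (104 - 34)*(39 - 1*4) = 70*(39 - 4) = 70*35 = 2450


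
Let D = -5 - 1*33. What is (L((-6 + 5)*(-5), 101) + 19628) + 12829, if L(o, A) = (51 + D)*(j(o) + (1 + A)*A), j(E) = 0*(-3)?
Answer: 166383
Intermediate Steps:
j(E) = 0
D = -38 (D = -5 - 33 = -38)
L(o, A) = 13*A*(1 + A) (L(o, A) = (51 - 38)*(0 + (1 + A)*A) = 13*(0 + A*(1 + A)) = 13*(A*(1 + A)) = 13*A*(1 + A))
(L((-6 + 5)*(-5), 101) + 19628) + 12829 = (13*101*(1 + 101) + 19628) + 12829 = (13*101*102 + 19628) + 12829 = (133926 + 19628) + 12829 = 153554 + 12829 = 166383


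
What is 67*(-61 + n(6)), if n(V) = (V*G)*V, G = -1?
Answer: -6499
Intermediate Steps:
n(V) = -V² (n(V) = (V*(-1))*V = (-V)*V = -V²)
67*(-61 + n(6)) = 67*(-61 - 1*6²) = 67*(-61 - 1*36) = 67*(-61 - 36) = 67*(-97) = -6499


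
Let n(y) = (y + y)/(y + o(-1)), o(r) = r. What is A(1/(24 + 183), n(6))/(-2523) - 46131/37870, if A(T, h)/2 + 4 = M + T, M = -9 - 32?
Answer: -23386979831/19778024070 ≈ -1.1825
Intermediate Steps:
M = -41
n(y) = 2*y/(-1 + y) (n(y) = (y + y)/(y - 1) = (2*y)/(-1 + y) = 2*y/(-1 + y))
A(T, h) = -90 + 2*T (A(T, h) = -8 + 2*(-41 + T) = -8 + (-82 + 2*T) = -90 + 2*T)
A(1/(24 + 183), n(6))/(-2523) - 46131/37870 = (-90 + 2/(24 + 183))/(-2523) - 46131/37870 = (-90 + 2/207)*(-1/2523) - 46131*1/37870 = (-90 + 2*(1/207))*(-1/2523) - 46131/37870 = (-90 + 2/207)*(-1/2523) - 46131/37870 = -18628/207*(-1/2523) - 46131/37870 = 18628/522261 - 46131/37870 = -23386979831/19778024070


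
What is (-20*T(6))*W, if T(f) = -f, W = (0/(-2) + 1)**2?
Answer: 120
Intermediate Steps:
W = 1 (W = (0*(-1/2) + 1)**2 = (0 + 1)**2 = 1**2 = 1)
(-20*T(6))*W = -(-20)*6*1 = -20*(-6)*1 = 120*1 = 120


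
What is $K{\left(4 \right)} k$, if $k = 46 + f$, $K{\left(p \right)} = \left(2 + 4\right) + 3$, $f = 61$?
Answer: $963$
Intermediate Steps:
$K{\left(p \right)} = 9$ ($K{\left(p \right)} = 6 + 3 = 9$)
$k = 107$ ($k = 46 + 61 = 107$)
$K{\left(4 \right)} k = 9 \cdot 107 = 963$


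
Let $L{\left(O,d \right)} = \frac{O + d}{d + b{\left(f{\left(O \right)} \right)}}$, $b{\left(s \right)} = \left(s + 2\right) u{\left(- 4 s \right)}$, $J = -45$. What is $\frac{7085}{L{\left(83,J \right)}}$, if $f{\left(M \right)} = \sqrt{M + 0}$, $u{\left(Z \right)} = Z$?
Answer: $- \frac{2671045}{38} - \frac{28340 \sqrt{83}}{19} \approx -83880.0$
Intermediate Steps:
$f{\left(M \right)} = \sqrt{M}$
$b{\left(s \right)} = - 4 s \left(2 + s\right)$ ($b{\left(s \right)} = \left(s + 2\right) \left(- 4 s\right) = \left(2 + s\right) \left(- 4 s\right) = - 4 s \left(2 + s\right)$)
$L{\left(O,d \right)} = \frac{O + d}{d - 4 \sqrt{O} \left(2 + \sqrt{O}\right)}$
$\frac{7085}{L{\left(83,J \right)}} = \frac{7085}{\frac{1}{-45 - 8 \sqrt{83} - 332} \left(83 - 45\right)} = \frac{7085}{\frac{1}{-45 - 8 \sqrt{83} - 332} \cdot 38} = \frac{7085}{\frac{1}{-377 - 8 \sqrt{83}} \cdot 38} = \frac{7085}{38 \frac{1}{-377 - 8 \sqrt{83}}} = 7085 \left(- \frac{377}{38} - \frac{4 \sqrt{83}}{19}\right) = - \frac{2671045}{38} - \frac{28340 \sqrt{83}}{19}$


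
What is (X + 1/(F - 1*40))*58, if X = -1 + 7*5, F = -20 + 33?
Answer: 53186/27 ≈ 1969.9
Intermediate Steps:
F = 13
X = 34 (X = -1 + 35 = 34)
(X + 1/(F - 1*40))*58 = (34 + 1/(13 - 1*40))*58 = (34 + 1/(13 - 40))*58 = (34 + 1/(-27))*58 = (34 - 1/27)*58 = (917/27)*58 = 53186/27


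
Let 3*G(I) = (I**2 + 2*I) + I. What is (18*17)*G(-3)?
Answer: 0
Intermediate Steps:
G(I) = I + I**2/3 (G(I) = ((I**2 + 2*I) + I)/3 = (I**2 + 3*I)/3 = I + I**2/3)
(18*17)*G(-3) = (18*17)*((1/3)*(-3)*(3 - 3)) = 306*((1/3)*(-3)*0) = 306*0 = 0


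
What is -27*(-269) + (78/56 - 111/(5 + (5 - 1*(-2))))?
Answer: 50786/7 ≈ 7255.1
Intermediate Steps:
-27*(-269) + (78/56 - 111/(5 + (5 - 1*(-2)))) = 7263 + (78*(1/56) - 111/(5 + (5 + 2))) = 7263 + (39/28 - 111/(5 + 7)) = 7263 + (39/28 - 111/(1*12)) = 7263 + (39/28 - 111/12) = 7263 + (39/28 - 111*1/12) = 7263 + (39/28 - 37/4) = 7263 - 55/7 = 50786/7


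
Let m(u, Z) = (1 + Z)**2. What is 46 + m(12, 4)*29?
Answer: 771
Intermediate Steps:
46 + m(12, 4)*29 = 46 + (1 + 4)**2*29 = 46 + 5**2*29 = 46 + 25*29 = 46 + 725 = 771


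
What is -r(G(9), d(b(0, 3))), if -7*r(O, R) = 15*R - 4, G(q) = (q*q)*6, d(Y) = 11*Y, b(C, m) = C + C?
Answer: -4/7 ≈ -0.57143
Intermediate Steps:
b(C, m) = 2*C
G(q) = 6*q² (G(q) = q²*6 = 6*q²)
r(O, R) = 4/7 - 15*R/7 (r(O, R) = -(15*R - 4)/7 = -(-4 + 15*R)/7 = 4/7 - 15*R/7)
-r(G(9), d(b(0, 3))) = -(4/7 - 165*2*0/7) = -(4/7 - 165*0/7) = -(4/7 - 15/7*0) = -(4/7 + 0) = -1*4/7 = -4/7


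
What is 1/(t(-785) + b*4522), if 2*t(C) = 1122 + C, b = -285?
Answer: -2/2577203 ≈ -7.7604e-7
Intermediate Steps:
t(C) = 561 + C/2 (t(C) = (1122 + C)/2 = 561 + C/2)
1/(t(-785) + b*4522) = 1/((561 + (½)*(-785)) - 285*4522) = 1/((561 - 785/2) - 1288770) = 1/(337/2 - 1288770) = 1/(-2577203/2) = -2/2577203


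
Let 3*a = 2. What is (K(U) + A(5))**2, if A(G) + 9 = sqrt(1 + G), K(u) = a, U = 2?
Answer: 679/9 - 50*sqrt(6)/3 ≈ 34.620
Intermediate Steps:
a = 2/3 (a = (1/3)*2 = 2/3 ≈ 0.66667)
K(u) = 2/3
A(G) = -9 + sqrt(1 + G)
(K(U) + A(5))**2 = (2/3 + (-9 + sqrt(1 + 5)))**2 = (2/3 + (-9 + sqrt(6)))**2 = (-25/3 + sqrt(6))**2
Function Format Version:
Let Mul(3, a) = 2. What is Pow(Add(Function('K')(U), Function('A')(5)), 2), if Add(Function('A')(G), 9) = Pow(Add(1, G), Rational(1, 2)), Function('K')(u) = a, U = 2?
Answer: Add(Rational(679, 9), Mul(Rational(-50, 3), Pow(6, Rational(1, 2)))) ≈ 34.620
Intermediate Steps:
a = Rational(2, 3) (a = Mul(Rational(1, 3), 2) = Rational(2, 3) ≈ 0.66667)
Function('K')(u) = Rational(2, 3)
Function('A')(G) = Add(-9, Pow(Add(1, G), Rational(1, 2)))
Pow(Add(Function('K')(U), Function('A')(5)), 2) = Pow(Add(Rational(2, 3), Add(-9, Pow(Add(1, 5), Rational(1, 2)))), 2) = Pow(Add(Rational(2, 3), Add(-9, Pow(6, Rational(1, 2)))), 2) = Pow(Add(Rational(-25, 3), Pow(6, Rational(1, 2))), 2)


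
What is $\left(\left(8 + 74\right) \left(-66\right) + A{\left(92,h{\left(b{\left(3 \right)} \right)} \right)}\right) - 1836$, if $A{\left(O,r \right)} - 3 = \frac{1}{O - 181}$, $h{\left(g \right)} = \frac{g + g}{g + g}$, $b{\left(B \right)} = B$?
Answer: $- \frac{644806}{89} \approx -7245.0$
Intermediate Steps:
$h{\left(g \right)} = 1$ ($h{\left(g \right)} = \frac{2 g}{2 g} = 2 g \frac{1}{2 g} = 1$)
$A{\left(O,r \right)} = 3 + \frac{1}{-181 + O}$ ($A{\left(O,r \right)} = 3 + \frac{1}{O - 181} = 3 + \frac{1}{-181 + O}$)
$\left(\left(8 + 74\right) \left(-66\right) + A{\left(92,h{\left(b{\left(3 \right)} \right)} \right)}\right) - 1836 = \left(\left(8 + 74\right) \left(-66\right) + \frac{-542 + 3 \cdot 92}{-181 + 92}\right) - 1836 = \left(82 \left(-66\right) + \frac{-542 + 276}{-89}\right) - 1836 = \left(-5412 - - \frac{266}{89}\right) - 1836 = \left(-5412 + \frac{266}{89}\right) - 1836 = - \frac{481402}{89} - 1836 = - \frac{644806}{89}$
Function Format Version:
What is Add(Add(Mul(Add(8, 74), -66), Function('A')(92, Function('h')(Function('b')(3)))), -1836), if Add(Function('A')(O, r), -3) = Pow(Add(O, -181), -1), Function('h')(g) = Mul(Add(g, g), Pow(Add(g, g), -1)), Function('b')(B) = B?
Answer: Rational(-644806, 89) ≈ -7245.0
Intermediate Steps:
Function('h')(g) = 1 (Function('h')(g) = Mul(Mul(2, g), Pow(Mul(2, g), -1)) = Mul(Mul(2, g), Mul(Rational(1, 2), Pow(g, -1))) = 1)
Function('A')(O, r) = Add(3, Pow(Add(-181, O), -1)) (Function('A')(O, r) = Add(3, Pow(Add(O, -181), -1)) = Add(3, Pow(Add(-181, O), -1)))
Add(Add(Mul(Add(8, 74), -66), Function('A')(92, Function('h')(Function('b')(3)))), -1836) = Add(Add(Mul(Add(8, 74), -66), Mul(Pow(Add(-181, 92), -1), Add(-542, Mul(3, 92)))), -1836) = Add(Add(Mul(82, -66), Mul(Pow(-89, -1), Add(-542, 276))), -1836) = Add(Add(-5412, Mul(Rational(-1, 89), -266)), -1836) = Add(Add(-5412, Rational(266, 89)), -1836) = Add(Rational(-481402, 89), -1836) = Rational(-644806, 89)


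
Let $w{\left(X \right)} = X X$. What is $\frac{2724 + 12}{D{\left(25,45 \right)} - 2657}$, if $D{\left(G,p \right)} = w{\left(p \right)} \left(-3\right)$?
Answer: $- \frac{684}{2183} \approx -0.31333$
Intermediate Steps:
$w{\left(X \right)} = X^{2}$
$D{\left(G,p \right)} = - 3 p^{2}$ ($D{\left(G,p \right)} = p^{2} \left(-3\right) = - 3 p^{2}$)
$\frac{2724 + 12}{D{\left(25,45 \right)} - 2657} = \frac{2724 + 12}{- 3 \cdot 45^{2} - 2657} = \frac{2736}{\left(-3\right) 2025 - 2657} = \frac{2736}{-6075 - 2657} = \frac{2736}{-8732} = 2736 \left(- \frac{1}{8732}\right) = - \frac{684}{2183}$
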